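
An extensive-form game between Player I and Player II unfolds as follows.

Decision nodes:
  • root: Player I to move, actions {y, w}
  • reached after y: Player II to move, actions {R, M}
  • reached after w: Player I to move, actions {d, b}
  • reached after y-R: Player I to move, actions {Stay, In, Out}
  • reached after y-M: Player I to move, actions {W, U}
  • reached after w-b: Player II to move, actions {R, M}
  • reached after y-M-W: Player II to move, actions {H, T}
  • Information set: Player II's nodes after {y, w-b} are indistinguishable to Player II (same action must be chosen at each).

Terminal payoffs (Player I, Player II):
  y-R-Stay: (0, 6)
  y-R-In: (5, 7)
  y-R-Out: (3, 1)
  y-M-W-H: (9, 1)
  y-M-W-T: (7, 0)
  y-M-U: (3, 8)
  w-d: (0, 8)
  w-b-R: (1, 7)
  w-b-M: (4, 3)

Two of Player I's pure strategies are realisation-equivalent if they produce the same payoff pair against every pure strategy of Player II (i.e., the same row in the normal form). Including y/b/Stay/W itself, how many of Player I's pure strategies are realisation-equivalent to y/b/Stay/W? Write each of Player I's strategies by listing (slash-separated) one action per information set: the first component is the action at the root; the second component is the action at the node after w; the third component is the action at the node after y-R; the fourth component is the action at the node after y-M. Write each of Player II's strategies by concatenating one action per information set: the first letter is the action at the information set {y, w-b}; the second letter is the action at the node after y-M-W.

Row for y/b/Stay/W (columns RH, RT, MH, MT): (0,6) (0,6) (9,1) (7,0).
Under y/b/Stay/W, Player I's choice at the node after w can never be reached regardless of what Player II does, so varying those choices leaves every outcome unchanged.
Holding the reachable choices fixed and varying the unreachable one freely already gives 2 equivalent strategies.
No other strategy reproduces this row, so those 2 are the full class: y/d/Stay/W, y/b/Stay/W.

2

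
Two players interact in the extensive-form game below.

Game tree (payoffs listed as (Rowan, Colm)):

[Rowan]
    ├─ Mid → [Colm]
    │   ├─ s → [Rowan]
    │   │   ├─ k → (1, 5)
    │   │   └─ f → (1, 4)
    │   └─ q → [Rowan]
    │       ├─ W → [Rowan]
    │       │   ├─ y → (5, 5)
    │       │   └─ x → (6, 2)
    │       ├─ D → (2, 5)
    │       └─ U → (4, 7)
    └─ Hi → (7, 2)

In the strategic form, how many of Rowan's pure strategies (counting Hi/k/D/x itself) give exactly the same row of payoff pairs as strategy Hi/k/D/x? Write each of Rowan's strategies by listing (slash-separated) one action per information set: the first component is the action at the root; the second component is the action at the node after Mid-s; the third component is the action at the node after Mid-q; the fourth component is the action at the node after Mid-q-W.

Row for Hi/k/D/x (columns s, q): (7,2) (7,2).
Under Hi/k/D/x, Rowan's choice at the node after Mid-s and at the node after Mid-q and at the node after Mid-q-W can never be reached regardless of what Colm does, so varying those choices leaves every outcome unchanged.
Holding the reachable choices fixed and varying the unreachable ones freely already gives 2 × 3 × 2 = 12 equivalent strategies.
No other strategy reproduces this row, so those 12 are the full class: Hi/k/W/y, Hi/k/W/x, Hi/k/D/y, Hi/k/D/x, Hi/k/U/y, Hi/k/U/x, Hi/f/W/y, Hi/f/W/x, Hi/f/D/y, Hi/f/D/x, Hi/f/U/y, Hi/f/U/x.

12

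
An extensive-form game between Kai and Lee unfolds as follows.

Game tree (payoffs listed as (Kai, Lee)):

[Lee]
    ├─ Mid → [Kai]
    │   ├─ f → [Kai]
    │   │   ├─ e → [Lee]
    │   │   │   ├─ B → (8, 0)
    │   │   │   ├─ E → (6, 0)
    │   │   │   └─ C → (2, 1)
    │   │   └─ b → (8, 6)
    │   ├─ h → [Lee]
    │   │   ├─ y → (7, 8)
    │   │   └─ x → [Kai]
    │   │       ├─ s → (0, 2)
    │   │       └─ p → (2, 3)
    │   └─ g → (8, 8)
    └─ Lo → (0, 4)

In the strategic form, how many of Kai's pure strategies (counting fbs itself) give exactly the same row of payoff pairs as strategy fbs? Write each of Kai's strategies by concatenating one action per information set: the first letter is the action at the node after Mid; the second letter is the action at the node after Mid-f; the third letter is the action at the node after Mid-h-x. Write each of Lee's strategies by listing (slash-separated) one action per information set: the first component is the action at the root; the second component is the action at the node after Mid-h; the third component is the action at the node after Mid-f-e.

2

Row for fbs (columns Mid/y/B, Mid/y/E, Mid/y/C, Mid/x/B, Mid/x/E, Mid/x/C, Lo/y/B, Lo/y/E, Lo/y/C, Lo/x/B, Lo/x/E, Lo/x/C): (8,6) (8,6) (8,6) (8,6) (8,6) (8,6) (0,4) (0,4) (0,4) (0,4) (0,4) (0,4).
Under fbs, Kai's choice at the node after Mid-h-x can never be reached regardless of what Lee does, so varying those choices leaves every outcome unchanged.
Holding the reachable choices fixed and varying the unreachable one freely already gives 2 equivalent strategies.
No other strategy reproduces this row, so those 2 are the full class: fbs, fbp.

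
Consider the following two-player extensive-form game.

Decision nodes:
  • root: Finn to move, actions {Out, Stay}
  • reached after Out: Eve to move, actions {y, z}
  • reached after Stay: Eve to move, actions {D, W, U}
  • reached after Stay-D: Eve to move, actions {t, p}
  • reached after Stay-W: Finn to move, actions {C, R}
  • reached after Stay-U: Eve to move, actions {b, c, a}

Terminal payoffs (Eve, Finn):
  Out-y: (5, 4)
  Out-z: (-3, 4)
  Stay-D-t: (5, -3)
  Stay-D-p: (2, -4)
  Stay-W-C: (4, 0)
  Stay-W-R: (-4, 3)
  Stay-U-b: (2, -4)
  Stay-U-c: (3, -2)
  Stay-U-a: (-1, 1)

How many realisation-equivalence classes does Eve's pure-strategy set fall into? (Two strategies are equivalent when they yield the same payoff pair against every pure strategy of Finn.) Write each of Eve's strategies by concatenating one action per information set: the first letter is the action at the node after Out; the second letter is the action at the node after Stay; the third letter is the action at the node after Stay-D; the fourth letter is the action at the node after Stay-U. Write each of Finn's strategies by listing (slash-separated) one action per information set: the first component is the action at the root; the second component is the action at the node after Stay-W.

Eve has 36 pure strategies: yDtb, yDtc, yDta, yDpb, yDpc, yDpa, yWtb, yWtc, yWta, yWpb, yWpc, yWpa, yUtb, yUtc, yUta, yUpb, yUpc, yUpa, zDtb, zDtc, zDta, zDpb, zDpc, zDpa, zWtb, zWtc, zWta, zWpb, zWpc, zWpa, zUtb, zUtc, zUta, zUpb, zUpc, zUpa. Columns: Out/C, Out/R, Stay/C, Stay/R.
{yDtb, yDtc, yDta} → row (5,4) (5,4) (5,-3) (5,-3)
{yDpb, yDpc, yDpa, yUtb, yUpb} → row (5,4) (5,4) (2,-4) (2,-4)
{yWtb, yWtc, yWta, yWpb, yWpc, yWpa} → row (5,4) (5,4) (4,0) (-4,3)
{yUtc, yUpc} → row (5,4) (5,4) (3,-2) (3,-2)
{yUta, yUpa} → row (5,4) (5,4) (-1,1) (-1,1)
{zDtb, zDtc, zDta} → row (-3,4) (-3,4) (5,-3) (5,-3)
{zDpb, zDpc, zDpa, zUtb, zUpb} → row (-3,4) (-3,4) (2,-4) (2,-4)
{zWtb, zWtc, zWta, zWpb, zWpc, zWpa} → row (-3,4) (-3,4) (4,0) (-4,3)
{zUtc, zUpc} → row (-3,4) (-3,4) (3,-2) (3,-2)
{zUta, zUpa} → row (-3,4) (-3,4) (-1,1) (-1,1)
That's 10 distinct rows out of 36 strategies.

10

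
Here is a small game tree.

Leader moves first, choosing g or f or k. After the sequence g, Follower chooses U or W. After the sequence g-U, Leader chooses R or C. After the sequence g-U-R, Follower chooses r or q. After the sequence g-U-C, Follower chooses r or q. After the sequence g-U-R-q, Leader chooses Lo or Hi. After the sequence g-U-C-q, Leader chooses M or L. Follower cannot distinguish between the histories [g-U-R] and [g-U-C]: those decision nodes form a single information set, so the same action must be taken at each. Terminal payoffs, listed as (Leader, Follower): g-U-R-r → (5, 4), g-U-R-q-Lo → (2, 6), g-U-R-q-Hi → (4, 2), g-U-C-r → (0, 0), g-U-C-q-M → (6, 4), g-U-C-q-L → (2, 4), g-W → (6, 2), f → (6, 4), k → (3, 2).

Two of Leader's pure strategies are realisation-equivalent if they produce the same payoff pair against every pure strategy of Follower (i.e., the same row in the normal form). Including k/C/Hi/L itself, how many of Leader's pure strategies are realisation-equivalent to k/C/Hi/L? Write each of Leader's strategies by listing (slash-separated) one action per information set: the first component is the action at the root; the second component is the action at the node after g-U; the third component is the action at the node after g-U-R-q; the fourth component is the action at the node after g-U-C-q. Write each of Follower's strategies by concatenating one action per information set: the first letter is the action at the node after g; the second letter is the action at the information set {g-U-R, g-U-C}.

8

Row for k/C/Hi/L (columns Ur, Uq, Wr, Wq): (3,2) (3,2) (3,2) (3,2).
Under k/C/Hi/L, Leader's choice at the node after g-U and at the node after g-U-R-q and at the node after g-U-C-q can never be reached regardless of what Follower does, so varying those choices leaves every outcome unchanged.
Holding the reachable choices fixed and varying the unreachable ones freely already gives 2 × 2 × 2 = 8 equivalent strategies.
No other strategy reproduces this row, so those 8 are the full class: k/R/Lo/M, k/R/Lo/L, k/R/Hi/M, k/R/Hi/L, k/C/Lo/M, k/C/Lo/L, k/C/Hi/M, k/C/Hi/L.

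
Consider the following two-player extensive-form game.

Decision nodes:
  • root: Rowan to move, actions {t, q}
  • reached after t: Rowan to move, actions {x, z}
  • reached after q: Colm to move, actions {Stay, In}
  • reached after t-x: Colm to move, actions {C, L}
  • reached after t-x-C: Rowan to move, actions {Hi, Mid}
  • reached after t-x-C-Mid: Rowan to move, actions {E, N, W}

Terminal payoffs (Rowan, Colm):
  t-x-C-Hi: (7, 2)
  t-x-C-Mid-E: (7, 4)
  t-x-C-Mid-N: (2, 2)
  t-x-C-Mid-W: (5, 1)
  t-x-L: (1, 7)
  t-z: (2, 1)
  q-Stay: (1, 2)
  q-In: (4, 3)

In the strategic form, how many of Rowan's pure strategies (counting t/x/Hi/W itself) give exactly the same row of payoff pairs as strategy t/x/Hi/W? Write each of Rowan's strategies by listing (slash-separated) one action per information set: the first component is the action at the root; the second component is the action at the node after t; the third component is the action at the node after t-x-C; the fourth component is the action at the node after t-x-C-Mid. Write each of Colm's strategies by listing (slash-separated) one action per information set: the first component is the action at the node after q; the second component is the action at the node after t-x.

3

Row for t/x/Hi/W (columns Stay/C, Stay/L, In/C, In/L): (7,2) (1,7) (7,2) (1,7).
Under t/x/Hi/W, Rowan's choice at the node after t-x-C-Mid can never be reached regardless of what Colm does, so varying those choices leaves every outcome unchanged.
Holding the reachable choices fixed and varying the unreachable one freely already gives 3 equivalent strategies.
No other strategy reproduces this row, so those 3 are the full class: t/x/Hi/E, t/x/Hi/N, t/x/Hi/W.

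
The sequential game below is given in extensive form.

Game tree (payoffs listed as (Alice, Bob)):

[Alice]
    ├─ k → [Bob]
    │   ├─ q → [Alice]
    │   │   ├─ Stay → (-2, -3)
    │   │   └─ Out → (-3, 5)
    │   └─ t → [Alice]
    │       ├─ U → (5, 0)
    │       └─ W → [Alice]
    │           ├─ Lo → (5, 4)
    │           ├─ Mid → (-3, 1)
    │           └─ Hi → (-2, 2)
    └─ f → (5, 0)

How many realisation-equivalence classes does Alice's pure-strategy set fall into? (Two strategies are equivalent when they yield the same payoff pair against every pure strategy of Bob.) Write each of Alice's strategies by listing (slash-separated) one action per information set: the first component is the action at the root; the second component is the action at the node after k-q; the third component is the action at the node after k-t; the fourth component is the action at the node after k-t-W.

9

Alice has 24 pure strategies: k/Stay/U/Lo, k/Stay/U/Mid, k/Stay/U/Hi, k/Stay/W/Lo, k/Stay/W/Mid, k/Stay/W/Hi, k/Out/U/Lo, k/Out/U/Mid, k/Out/U/Hi, k/Out/W/Lo, k/Out/W/Mid, k/Out/W/Hi, f/Stay/U/Lo, f/Stay/U/Mid, f/Stay/U/Hi, f/Stay/W/Lo, f/Stay/W/Mid, f/Stay/W/Hi, f/Out/U/Lo, f/Out/U/Mid, f/Out/U/Hi, f/Out/W/Lo, f/Out/W/Mid, f/Out/W/Hi. Columns: q, t.
{k/Stay/U/Lo, k/Stay/U/Mid, k/Stay/U/Hi} → row (-2,-3) (5,0)
{k/Stay/W/Lo} → row (-2,-3) (5,4)
{k/Stay/W/Mid} → row (-2,-3) (-3,1)
{k/Stay/W/Hi} → row (-2,-3) (-2,2)
{k/Out/U/Lo, k/Out/U/Mid, k/Out/U/Hi} → row (-3,5) (5,0)
{k/Out/W/Lo} → row (-3,5) (5,4)
{k/Out/W/Mid} → row (-3,5) (-3,1)
{k/Out/W/Hi} → row (-3,5) (-2,2)
{f/Stay/U/Lo, f/Stay/U/Mid, f/Stay/U/Hi, f/Stay/W/Lo, f/Stay/W/Mid, f/Stay/W/Hi, f/Out/U/Lo, f/Out/U/Mid, f/Out/U/Hi, f/Out/W/Lo, f/Out/W/Mid, f/Out/W/Hi} → row (5,0) (5,0)
That's 9 distinct rows out of 24 strategies.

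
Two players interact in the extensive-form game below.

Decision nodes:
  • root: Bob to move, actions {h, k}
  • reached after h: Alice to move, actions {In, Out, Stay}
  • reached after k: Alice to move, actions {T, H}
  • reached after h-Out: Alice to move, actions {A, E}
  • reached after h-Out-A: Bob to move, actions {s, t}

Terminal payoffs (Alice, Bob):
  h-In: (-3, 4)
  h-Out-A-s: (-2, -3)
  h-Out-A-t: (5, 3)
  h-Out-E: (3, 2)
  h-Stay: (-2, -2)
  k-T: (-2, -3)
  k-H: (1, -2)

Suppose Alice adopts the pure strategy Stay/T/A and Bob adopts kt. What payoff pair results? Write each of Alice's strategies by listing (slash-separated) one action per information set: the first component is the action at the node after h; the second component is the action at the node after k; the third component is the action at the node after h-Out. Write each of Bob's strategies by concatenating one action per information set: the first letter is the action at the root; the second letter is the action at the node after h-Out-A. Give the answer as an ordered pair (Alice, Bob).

Trace the play path from the root:
  Bob plays k
  Alice plays T at [k]
→ terminal payoff (-2, -3).
(Alice's choice at the node after h is never reached on this path, so it doesn't affect the outcome.)

(-2, -3)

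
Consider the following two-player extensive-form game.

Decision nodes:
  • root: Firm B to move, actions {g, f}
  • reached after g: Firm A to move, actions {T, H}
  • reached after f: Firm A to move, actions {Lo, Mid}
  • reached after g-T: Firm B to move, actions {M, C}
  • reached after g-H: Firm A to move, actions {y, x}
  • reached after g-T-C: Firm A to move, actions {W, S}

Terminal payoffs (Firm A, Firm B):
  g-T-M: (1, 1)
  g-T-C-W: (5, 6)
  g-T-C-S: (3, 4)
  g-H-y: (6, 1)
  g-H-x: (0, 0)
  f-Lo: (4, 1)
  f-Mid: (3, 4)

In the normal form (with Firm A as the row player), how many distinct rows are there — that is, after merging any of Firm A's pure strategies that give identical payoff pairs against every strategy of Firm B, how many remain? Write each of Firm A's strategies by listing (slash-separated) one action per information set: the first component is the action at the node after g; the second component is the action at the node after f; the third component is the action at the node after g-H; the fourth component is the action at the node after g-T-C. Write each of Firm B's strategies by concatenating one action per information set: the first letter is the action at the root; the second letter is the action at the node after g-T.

Firm A has 16 pure strategies: T/Lo/y/W, T/Lo/y/S, T/Lo/x/W, T/Lo/x/S, T/Mid/y/W, T/Mid/y/S, T/Mid/x/W, T/Mid/x/S, H/Lo/y/W, H/Lo/y/S, H/Lo/x/W, H/Lo/x/S, H/Mid/y/W, H/Mid/y/S, H/Mid/x/W, H/Mid/x/S. Columns: gM, gC, fM, fC.
{T/Lo/y/W, T/Lo/x/W} → row (1,1) (5,6) (4,1) (4,1)
{T/Lo/y/S, T/Lo/x/S} → row (1,1) (3,4) (4,1) (4,1)
{T/Mid/y/W, T/Mid/x/W} → row (1,1) (5,6) (3,4) (3,4)
{T/Mid/y/S, T/Mid/x/S} → row (1,1) (3,4) (3,4) (3,4)
{H/Lo/y/W, H/Lo/y/S} → row (6,1) (6,1) (4,1) (4,1)
{H/Lo/x/W, H/Lo/x/S} → row (0,0) (0,0) (4,1) (4,1)
{H/Mid/y/W, H/Mid/y/S} → row (6,1) (6,1) (3,4) (3,4)
{H/Mid/x/W, H/Mid/x/S} → row (0,0) (0,0) (3,4) (3,4)
That's 8 distinct rows out of 16 strategies.

8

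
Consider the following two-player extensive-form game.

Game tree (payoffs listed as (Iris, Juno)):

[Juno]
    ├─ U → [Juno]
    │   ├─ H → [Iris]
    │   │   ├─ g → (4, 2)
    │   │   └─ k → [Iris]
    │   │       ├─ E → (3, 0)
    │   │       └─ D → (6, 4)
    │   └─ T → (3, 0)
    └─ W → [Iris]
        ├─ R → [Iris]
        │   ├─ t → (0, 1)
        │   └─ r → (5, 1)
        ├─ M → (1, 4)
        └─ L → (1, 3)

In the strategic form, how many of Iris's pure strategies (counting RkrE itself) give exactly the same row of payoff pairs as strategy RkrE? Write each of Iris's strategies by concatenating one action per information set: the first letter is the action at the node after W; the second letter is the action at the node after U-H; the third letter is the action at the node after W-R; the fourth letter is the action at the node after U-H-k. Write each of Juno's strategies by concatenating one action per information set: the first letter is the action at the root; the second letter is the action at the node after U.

Row for RkrE (columns UH, UT, WH, WT): (3,0) (3,0) (5,1) (5,1).
Every one of Iris's information sets is on the play path for some reply by Juno when Iris follows RkrE.
Changing the action at any of them therefore changes at least one column, so only RkrE itself gives this row.

1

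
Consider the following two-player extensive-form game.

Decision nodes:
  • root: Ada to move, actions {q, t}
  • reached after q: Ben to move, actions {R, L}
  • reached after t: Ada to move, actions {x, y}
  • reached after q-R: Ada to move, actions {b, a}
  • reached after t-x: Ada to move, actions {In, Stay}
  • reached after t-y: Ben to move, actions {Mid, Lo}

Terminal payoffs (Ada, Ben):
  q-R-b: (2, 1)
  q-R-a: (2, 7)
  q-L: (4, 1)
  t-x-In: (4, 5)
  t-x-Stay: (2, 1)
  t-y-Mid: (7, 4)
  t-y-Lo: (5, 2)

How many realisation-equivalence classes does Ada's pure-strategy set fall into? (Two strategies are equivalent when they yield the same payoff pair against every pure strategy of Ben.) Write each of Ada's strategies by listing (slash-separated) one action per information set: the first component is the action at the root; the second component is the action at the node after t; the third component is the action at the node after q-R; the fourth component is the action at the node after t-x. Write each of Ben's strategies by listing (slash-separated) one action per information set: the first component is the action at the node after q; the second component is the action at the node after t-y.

Ada has 16 pure strategies: q/x/b/In, q/x/b/Stay, q/x/a/In, q/x/a/Stay, q/y/b/In, q/y/b/Stay, q/y/a/In, q/y/a/Stay, t/x/b/In, t/x/b/Stay, t/x/a/In, t/x/a/Stay, t/y/b/In, t/y/b/Stay, t/y/a/In, t/y/a/Stay. Columns: R/Mid, R/Lo, L/Mid, L/Lo.
{q/x/b/In, q/x/b/Stay, q/y/b/In, q/y/b/Stay} → row (2,1) (2,1) (4,1) (4,1)
{q/x/a/In, q/x/a/Stay, q/y/a/In, q/y/a/Stay} → row (2,7) (2,7) (4,1) (4,1)
{t/x/b/In, t/x/a/In} → row (4,5) (4,5) (4,5) (4,5)
{t/x/b/Stay, t/x/a/Stay} → row (2,1) (2,1) (2,1) (2,1)
{t/y/b/In, t/y/b/Stay, t/y/a/In, t/y/a/Stay} → row (7,4) (5,2) (7,4) (5,2)
That's 5 distinct rows out of 16 strategies.

5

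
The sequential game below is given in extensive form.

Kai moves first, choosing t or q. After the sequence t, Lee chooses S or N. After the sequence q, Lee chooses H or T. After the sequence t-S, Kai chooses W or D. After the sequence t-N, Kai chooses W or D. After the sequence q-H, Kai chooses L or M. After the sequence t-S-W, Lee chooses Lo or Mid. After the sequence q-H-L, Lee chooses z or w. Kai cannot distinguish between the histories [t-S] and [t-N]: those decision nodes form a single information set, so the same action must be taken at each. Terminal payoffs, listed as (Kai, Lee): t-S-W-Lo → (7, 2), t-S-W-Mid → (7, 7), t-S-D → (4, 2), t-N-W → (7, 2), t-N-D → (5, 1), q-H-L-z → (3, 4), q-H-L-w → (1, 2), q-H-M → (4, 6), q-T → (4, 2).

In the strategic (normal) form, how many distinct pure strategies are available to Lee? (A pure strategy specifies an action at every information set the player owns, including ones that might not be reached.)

Lee owns the node after t with actions {S, N} — two choices.
Lee owns the node after q with actions {H, T} — two choices.
Lee owns the node after t-S-W with actions {Lo, Mid} — two choices.
Lee owns the node after q-H-L with actions {z, w} — two choices.
A pure strategy fixes one action at each information set independently, so the count is the product 2 × 2 × 2 × 2 = 16.
(For reference, Kai has 8 pure strategies, giving a 16×8 normal-form matrix.)

16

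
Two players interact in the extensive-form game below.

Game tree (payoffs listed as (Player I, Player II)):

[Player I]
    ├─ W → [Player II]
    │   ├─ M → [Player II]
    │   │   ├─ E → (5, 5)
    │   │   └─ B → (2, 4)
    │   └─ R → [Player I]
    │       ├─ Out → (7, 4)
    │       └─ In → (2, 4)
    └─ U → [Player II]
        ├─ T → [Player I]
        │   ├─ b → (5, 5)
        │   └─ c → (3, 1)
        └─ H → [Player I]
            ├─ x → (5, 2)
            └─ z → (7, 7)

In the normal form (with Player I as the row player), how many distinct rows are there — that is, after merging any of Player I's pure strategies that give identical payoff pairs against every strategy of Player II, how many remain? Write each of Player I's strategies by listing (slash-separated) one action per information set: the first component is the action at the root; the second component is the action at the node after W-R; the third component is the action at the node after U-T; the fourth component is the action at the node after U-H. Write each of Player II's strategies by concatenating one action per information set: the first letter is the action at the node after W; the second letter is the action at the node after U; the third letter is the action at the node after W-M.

6

Player I has 16 pure strategies: W/Out/b/x, W/Out/b/z, W/Out/c/x, W/Out/c/z, W/In/b/x, W/In/b/z, W/In/c/x, W/In/c/z, U/Out/b/x, U/Out/b/z, U/Out/c/x, U/Out/c/z, U/In/b/x, U/In/b/z, U/In/c/x, U/In/c/z. Columns: MTE, MTB, MHE, MHB, RTE, RTB, RHE, RHB.
{W/Out/b/x, W/Out/b/z, W/Out/c/x, W/Out/c/z} → row (5,5) (2,4) (5,5) (2,4) (7,4) (7,4) (7,4) (7,4)
{W/In/b/x, W/In/b/z, W/In/c/x, W/In/c/z} → row (5,5) (2,4) (5,5) (2,4) (2,4) (2,4) (2,4) (2,4)
{U/Out/b/x, U/In/b/x} → row (5,5) (5,5) (5,2) (5,2) (5,5) (5,5) (5,2) (5,2)
{U/Out/b/z, U/In/b/z} → row (5,5) (5,5) (7,7) (7,7) (5,5) (5,5) (7,7) (7,7)
{U/Out/c/x, U/In/c/x} → row (3,1) (3,1) (5,2) (5,2) (3,1) (3,1) (5,2) (5,2)
{U/Out/c/z, U/In/c/z} → row (3,1) (3,1) (7,7) (7,7) (3,1) (3,1) (7,7) (7,7)
That's 6 distinct rows out of 16 strategies.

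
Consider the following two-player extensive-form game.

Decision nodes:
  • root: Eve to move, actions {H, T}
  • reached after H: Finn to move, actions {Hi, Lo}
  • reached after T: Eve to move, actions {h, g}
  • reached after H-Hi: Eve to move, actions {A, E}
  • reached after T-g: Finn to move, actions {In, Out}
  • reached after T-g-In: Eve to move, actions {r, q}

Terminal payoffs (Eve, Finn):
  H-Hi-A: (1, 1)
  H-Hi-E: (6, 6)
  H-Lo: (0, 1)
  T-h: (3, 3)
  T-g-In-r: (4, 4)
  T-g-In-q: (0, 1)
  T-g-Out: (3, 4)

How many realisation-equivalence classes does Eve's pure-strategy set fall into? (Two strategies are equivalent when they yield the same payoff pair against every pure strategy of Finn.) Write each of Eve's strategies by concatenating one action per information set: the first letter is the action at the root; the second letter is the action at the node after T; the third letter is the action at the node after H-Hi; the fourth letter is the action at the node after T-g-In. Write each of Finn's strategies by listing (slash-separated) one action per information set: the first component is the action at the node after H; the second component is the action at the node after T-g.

5

Eve has 16 pure strategies: HhAr, HhAq, HhEr, HhEq, HgAr, HgAq, HgEr, HgEq, ThAr, ThAq, ThEr, ThEq, TgAr, TgAq, TgEr, TgEq. Columns: Hi/In, Hi/Out, Lo/In, Lo/Out.
{HhAr, HhAq, HgAr, HgAq} → row (1,1) (1,1) (0,1) (0,1)
{HhEr, HhEq, HgEr, HgEq} → row (6,6) (6,6) (0,1) (0,1)
{ThAr, ThAq, ThEr, ThEq} → row (3,3) (3,3) (3,3) (3,3)
{TgAr, TgEr} → row (4,4) (3,4) (4,4) (3,4)
{TgAq, TgEq} → row (0,1) (3,4) (0,1) (3,4)
That's 5 distinct rows out of 16 strategies.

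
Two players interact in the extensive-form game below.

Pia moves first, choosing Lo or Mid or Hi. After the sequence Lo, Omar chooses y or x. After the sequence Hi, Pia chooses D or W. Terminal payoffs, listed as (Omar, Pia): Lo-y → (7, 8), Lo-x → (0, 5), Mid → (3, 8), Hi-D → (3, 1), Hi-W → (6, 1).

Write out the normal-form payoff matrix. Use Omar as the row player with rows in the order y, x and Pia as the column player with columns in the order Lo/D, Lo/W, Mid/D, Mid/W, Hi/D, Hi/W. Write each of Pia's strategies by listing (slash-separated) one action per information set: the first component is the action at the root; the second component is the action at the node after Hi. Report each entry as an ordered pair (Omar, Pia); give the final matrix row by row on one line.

y: (7,8) (7,8) (3,8) (3,8) (3,1) (6,1) | x: (0,5) (0,5) (3,8) (3,8) (3,1) (6,1)

         Lo/D     Lo/W    Mid/D    Mid/W     Hi/D     Hi/W
   y    (7,8)    (7,8)    (3,8)    (3,8)    (3,1)    (6,1)
   x    (0,5)    (0,5)    (3,8)    (3,8)    (3,1)    (6,1)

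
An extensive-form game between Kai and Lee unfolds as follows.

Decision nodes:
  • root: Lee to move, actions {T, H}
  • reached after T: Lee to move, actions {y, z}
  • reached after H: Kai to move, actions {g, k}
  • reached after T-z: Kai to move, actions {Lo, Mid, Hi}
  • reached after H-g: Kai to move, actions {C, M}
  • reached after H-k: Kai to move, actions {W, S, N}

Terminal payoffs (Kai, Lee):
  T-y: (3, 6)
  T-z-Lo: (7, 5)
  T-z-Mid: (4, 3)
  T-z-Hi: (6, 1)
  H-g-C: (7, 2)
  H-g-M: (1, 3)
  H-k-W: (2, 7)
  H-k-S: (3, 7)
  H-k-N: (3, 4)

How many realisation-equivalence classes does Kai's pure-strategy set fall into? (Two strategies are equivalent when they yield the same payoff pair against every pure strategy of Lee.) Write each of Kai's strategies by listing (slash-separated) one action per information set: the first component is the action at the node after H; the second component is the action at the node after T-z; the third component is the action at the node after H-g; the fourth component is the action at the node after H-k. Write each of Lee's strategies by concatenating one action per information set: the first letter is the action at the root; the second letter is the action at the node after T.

Kai has 36 pure strategies: g/Lo/C/W, g/Lo/C/S, g/Lo/C/N, g/Lo/M/W, g/Lo/M/S, g/Lo/M/N, g/Mid/C/W, g/Mid/C/S, g/Mid/C/N, g/Mid/M/W, g/Mid/M/S, g/Mid/M/N, g/Hi/C/W, g/Hi/C/S, g/Hi/C/N, g/Hi/M/W, g/Hi/M/S, g/Hi/M/N, k/Lo/C/W, k/Lo/C/S, k/Lo/C/N, k/Lo/M/W, k/Lo/M/S, k/Lo/M/N, k/Mid/C/W, k/Mid/C/S, k/Mid/C/N, k/Mid/M/W, k/Mid/M/S, k/Mid/M/N, k/Hi/C/W, k/Hi/C/S, k/Hi/C/N, k/Hi/M/W, k/Hi/M/S, k/Hi/M/N. Columns: Ty, Tz, Hy, Hz.
{g/Lo/C/W, g/Lo/C/S, g/Lo/C/N} → row (3,6) (7,5) (7,2) (7,2)
{g/Lo/M/W, g/Lo/M/S, g/Lo/M/N} → row (3,6) (7,5) (1,3) (1,3)
{g/Mid/C/W, g/Mid/C/S, g/Mid/C/N} → row (3,6) (4,3) (7,2) (7,2)
{g/Mid/M/W, g/Mid/M/S, g/Mid/M/N} → row (3,6) (4,3) (1,3) (1,3)
{g/Hi/C/W, g/Hi/C/S, g/Hi/C/N} → row (3,6) (6,1) (7,2) (7,2)
{g/Hi/M/W, g/Hi/M/S, g/Hi/M/N} → row (3,6) (6,1) (1,3) (1,3)
{k/Lo/C/W, k/Lo/M/W} → row (3,6) (7,5) (2,7) (2,7)
{k/Lo/C/S, k/Lo/M/S} → row (3,6) (7,5) (3,7) (3,7)
{k/Lo/C/N, k/Lo/M/N} → row (3,6) (7,5) (3,4) (3,4)
{k/Mid/C/W, k/Mid/M/W} → row (3,6) (4,3) (2,7) (2,7)
{k/Mid/C/S, k/Mid/M/S} → row (3,6) (4,3) (3,7) (3,7)
{k/Mid/C/N, k/Mid/M/N} → row (3,6) (4,3) (3,4) (3,4)
{k/Hi/C/W, k/Hi/M/W} → row (3,6) (6,1) (2,7) (2,7)
{k/Hi/C/S, k/Hi/M/S} → row (3,6) (6,1) (3,7) (3,7)
{k/Hi/C/N, k/Hi/M/N} → row (3,6) (6,1) (3,4) (3,4)
That's 15 distinct rows out of 36 strategies.

15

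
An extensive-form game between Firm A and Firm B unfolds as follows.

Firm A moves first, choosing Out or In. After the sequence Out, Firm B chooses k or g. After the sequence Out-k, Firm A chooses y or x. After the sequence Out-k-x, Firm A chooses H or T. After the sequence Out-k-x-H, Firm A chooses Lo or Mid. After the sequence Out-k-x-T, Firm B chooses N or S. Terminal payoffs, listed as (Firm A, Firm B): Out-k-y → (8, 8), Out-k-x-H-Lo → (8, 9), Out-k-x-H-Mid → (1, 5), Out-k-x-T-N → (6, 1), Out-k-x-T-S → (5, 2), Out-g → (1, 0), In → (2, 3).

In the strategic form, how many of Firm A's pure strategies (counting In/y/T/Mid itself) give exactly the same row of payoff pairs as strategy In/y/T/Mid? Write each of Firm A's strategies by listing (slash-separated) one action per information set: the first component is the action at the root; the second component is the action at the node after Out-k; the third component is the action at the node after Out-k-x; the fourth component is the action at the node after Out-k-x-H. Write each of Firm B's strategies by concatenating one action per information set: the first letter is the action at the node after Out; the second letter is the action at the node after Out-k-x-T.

8

Row for In/y/T/Mid (columns kN, kS, gN, gS): (2,3) (2,3) (2,3) (2,3).
Under In/y/T/Mid, Firm A's choice at the node after Out-k and at the node after Out-k-x and at the node after Out-k-x-H can never be reached regardless of what Firm B does, so varying those choices leaves every outcome unchanged.
Holding the reachable choices fixed and varying the unreachable ones freely already gives 2 × 2 × 2 = 8 equivalent strategies.
No other strategy reproduces this row, so those 8 are the full class: In/y/H/Lo, In/y/H/Mid, In/y/T/Lo, In/y/T/Mid, In/x/H/Lo, In/x/H/Mid, In/x/T/Lo, In/x/T/Mid.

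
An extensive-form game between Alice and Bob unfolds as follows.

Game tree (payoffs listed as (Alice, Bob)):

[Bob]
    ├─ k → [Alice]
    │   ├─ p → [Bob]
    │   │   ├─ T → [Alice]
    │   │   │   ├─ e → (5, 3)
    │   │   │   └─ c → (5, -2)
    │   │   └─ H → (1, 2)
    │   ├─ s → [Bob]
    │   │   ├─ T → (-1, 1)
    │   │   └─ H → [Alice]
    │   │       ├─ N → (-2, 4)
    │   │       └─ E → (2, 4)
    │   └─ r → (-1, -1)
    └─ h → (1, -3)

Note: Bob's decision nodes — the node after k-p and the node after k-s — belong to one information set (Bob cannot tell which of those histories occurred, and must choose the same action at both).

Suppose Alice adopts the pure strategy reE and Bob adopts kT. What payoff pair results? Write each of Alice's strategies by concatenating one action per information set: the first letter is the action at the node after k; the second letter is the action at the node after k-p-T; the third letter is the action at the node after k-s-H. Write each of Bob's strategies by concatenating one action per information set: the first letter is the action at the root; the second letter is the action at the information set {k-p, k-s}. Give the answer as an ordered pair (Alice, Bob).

(-1, -1)

Trace the play path from the root:
  Bob plays k
  Alice plays r at [k]
→ terminal payoff (-1, -1).
(Alice's choice at the node after k-p-T is never reached on this path, so it doesn't affect the outcome.)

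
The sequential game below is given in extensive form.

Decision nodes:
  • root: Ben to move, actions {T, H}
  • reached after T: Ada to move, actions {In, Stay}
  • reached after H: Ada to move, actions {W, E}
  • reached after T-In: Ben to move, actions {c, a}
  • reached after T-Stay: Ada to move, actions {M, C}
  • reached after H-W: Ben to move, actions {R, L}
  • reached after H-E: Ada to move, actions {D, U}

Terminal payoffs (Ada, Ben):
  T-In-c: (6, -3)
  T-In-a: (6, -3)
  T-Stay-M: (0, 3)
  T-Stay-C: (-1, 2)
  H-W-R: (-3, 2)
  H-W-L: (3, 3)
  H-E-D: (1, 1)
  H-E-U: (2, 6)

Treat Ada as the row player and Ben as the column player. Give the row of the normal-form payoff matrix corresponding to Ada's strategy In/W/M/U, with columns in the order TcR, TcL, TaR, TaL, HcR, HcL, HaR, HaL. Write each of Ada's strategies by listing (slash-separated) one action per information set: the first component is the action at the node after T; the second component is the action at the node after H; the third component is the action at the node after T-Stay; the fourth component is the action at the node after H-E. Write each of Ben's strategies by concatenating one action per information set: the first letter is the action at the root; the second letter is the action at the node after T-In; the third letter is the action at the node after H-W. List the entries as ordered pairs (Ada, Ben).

vs TcR: Ben plays T → Ada plays In at [T] → Ben plays c at [T-In] → (6, -3)
vs TcL: Ben plays T → Ada plays In at [T] → Ben plays c at [T-In] → (6, -3)
vs TaR: Ben plays T → Ada plays In at [T] → Ben plays a at [T-In] → (6, -3)
vs TaL: Ben plays T → Ada plays In at [T] → Ben plays a at [T-In] → (6, -3)
vs HcR: Ben plays H → Ada plays W at [H] → Ben plays R at [H-W] → (-3, 2)
vs HcL: Ben plays H → Ada plays W at [H] → Ben plays L at [H-W] → (3, 3)
vs HaR: Ben plays H → Ada plays W at [H] → Ben plays R at [H-W] → (-3, 2)
vs HaL: Ben plays H → Ada plays W at [H] → Ben plays L at [H-W] → (3, 3)

(6,-3) (6,-3) (6,-3) (6,-3) (-3,2) (3,3) (-3,2) (3,3)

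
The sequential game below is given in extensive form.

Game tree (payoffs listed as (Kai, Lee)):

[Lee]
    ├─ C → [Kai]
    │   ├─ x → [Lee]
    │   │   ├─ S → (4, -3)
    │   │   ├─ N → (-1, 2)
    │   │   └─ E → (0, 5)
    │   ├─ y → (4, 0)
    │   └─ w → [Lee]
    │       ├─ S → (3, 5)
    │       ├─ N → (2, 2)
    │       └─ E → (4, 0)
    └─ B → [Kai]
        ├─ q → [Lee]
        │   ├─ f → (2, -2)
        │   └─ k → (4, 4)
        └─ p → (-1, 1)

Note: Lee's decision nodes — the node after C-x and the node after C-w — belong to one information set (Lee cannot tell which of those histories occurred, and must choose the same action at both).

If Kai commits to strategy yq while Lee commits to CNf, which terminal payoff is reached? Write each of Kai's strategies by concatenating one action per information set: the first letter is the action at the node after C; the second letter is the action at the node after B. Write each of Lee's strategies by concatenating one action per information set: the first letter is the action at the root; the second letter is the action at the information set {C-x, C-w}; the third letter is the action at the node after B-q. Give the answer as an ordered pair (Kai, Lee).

Trace the play path from the root:
  Lee plays C
  Kai plays y at [C]
→ terminal payoff (4, 0).
(Kai's choice at the node after B is never reached on this path, so it doesn't affect the outcome.)

(4, 0)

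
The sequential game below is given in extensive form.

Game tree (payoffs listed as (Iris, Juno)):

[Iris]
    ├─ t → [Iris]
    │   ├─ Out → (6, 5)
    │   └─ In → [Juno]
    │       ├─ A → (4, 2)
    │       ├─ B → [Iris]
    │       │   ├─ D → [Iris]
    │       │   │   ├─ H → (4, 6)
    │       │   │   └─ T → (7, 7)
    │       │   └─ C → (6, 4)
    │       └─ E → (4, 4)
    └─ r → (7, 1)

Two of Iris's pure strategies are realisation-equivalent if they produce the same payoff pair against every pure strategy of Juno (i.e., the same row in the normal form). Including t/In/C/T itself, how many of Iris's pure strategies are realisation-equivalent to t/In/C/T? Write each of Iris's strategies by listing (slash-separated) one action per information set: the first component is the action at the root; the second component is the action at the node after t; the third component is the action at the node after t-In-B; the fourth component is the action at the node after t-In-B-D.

2

Row for t/In/C/T (columns A, B, E): (4,2) (6,4) (4,4).
Under t/In/C/T, Iris's choice at the node after t-In-B-D can never be reached regardless of what Juno does, so varying those choices leaves every outcome unchanged.
Holding the reachable choices fixed and varying the unreachable one freely already gives 2 equivalent strategies.
No other strategy reproduces this row, so those 2 are the full class: t/In/C/H, t/In/C/T.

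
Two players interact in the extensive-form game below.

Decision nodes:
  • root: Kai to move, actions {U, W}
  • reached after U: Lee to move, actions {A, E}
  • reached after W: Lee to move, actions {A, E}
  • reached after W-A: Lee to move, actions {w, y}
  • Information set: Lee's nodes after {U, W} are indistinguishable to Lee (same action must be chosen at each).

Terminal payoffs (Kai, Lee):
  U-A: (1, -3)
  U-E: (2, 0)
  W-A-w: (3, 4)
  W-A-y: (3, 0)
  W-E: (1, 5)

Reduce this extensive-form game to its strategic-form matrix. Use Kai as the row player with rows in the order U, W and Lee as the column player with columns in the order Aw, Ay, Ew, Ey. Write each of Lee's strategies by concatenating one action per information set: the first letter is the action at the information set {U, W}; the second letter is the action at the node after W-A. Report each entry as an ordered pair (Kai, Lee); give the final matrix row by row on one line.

U: (1,-3) (1,-3) (2,0) (2,0) | W: (3,4) (3,0) (1,5) (1,5)

Row U: Aw→(1,-3), Ay→(1,-3), Ew→(2,0), Ey→(2,0)
Row W: Aw→(3,4), Ay→(3,0), Ew→(1,5), Ey→(1,5)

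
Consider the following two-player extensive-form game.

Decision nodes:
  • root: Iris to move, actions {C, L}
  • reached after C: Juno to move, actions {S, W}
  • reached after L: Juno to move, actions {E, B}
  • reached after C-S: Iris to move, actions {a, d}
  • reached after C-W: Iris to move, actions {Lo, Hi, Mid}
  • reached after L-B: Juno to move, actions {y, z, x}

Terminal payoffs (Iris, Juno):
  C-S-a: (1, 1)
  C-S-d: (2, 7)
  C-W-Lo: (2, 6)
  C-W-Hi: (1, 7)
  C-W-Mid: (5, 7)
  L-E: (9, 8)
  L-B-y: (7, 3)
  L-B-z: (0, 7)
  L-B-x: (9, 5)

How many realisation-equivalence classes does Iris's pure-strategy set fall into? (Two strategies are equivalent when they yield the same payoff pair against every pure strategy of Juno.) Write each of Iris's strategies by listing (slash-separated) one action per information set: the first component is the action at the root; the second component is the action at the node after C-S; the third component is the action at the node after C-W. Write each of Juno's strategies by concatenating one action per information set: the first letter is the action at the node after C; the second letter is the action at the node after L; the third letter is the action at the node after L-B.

7

Iris has 12 pure strategies: C/a/Lo, C/a/Hi, C/a/Mid, C/d/Lo, C/d/Hi, C/d/Mid, L/a/Lo, L/a/Hi, L/a/Mid, L/d/Lo, L/d/Hi, L/d/Mid. Columns: SEy, SEz, SEx, SBy, SBz, SBx, WEy, WEz, WEx, WBy, WBz, WBx.
{C/a/Lo} → row (1,1) (1,1) (1,1) (1,1) (1,1) (1,1) (2,6) (2,6) (2,6) (2,6) (2,6) (2,6)
{C/a/Hi} → row (1,1) (1,1) (1,1) (1,1) (1,1) (1,1) (1,7) (1,7) (1,7) (1,7) (1,7) (1,7)
{C/a/Mid} → row (1,1) (1,1) (1,1) (1,1) (1,1) (1,1) (5,7) (5,7) (5,7) (5,7) (5,7) (5,7)
{C/d/Lo} → row (2,7) (2,7) (2,7) (2,7) (2,7) (2,7) (2,6) (2,6) (2,6) (2,6) (2,6) (2,6)
{C/d/Hi} → row (2,7) (2,7) (2,7) (2,7) (2,7) (2,7) (1,7) (1,7) (1,7) (1,7) (1,7) (1,7)
{C/d/Mid} → row (2,7) (2,7) (2,7) (2,7) (2,7) (2,7) (5,7) (5,7) (5,7) (5,7) (5,7) (5,7)
{L/a/Lo, L/a/Hi, L/a/Mid, L/d/Lo, L/d/Hi, L/d/Mid} → row (9,8) (9,8) (9,8) (7,3) (0,7) (9,5) (9,8) (9,8) (9,8) (7,3) (0,7) (9,5)
That's 7 distinct rows out of 12 strategies.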